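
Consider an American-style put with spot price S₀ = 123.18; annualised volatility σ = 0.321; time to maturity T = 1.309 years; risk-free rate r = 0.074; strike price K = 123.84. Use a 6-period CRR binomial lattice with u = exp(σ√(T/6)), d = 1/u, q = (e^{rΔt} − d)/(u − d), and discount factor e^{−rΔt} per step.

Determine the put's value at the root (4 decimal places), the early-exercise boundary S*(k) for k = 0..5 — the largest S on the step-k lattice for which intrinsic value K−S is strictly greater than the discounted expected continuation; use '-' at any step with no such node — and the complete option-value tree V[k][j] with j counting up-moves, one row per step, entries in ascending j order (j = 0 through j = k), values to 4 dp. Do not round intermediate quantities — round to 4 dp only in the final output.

params: Δt=0.21817 u=1.16176 d=0.86077 q=0.51666 e^(-rΔt)=0.98399
t_6 payoffs: 73.7388 56.2194 32.5739 0.6600 0.0000 0.0000 0.0000
t_5: node(5,0) S=58.2054 payoff=65.6346 vs cont=63.6513 → 65.6346 [stop]  node(5,1) S=78.5587 payoff=45.2813 vs cont=43.2981 → 45.2813 [stop]  node(5,2) S=106.0290 payoff=17.8110 vs cont=15.8277 → 17.8110 [stop]  node(5,3) S=143.1053 payoff=0.0000 vs cont=0.3139 → 0.3139 [wait]  node(5,4) S=193.1463 payoff=0.0000 vs cont=0.0000 → 0.0000 [wait]  node(5,5) S=260.6856 payoff=0.0000 vs cont=0.0000 → 0.0000 [wait]  ⇒ S*(5)=106.0290
t_4: node(4,0) S=67.6206 payoff=56.2194 vs cont=54.2362 → 56.2194 [stop]  node(4,1) S=91.2661 payoff=32.5739 vs cont=30.5906 → 32.5739 [stop]  node(4,2) S=123.1800 payoff=0.6600 vs cont=8.6305 → 8.6305 [wait]  node(4,3) S=166.2536 payoff=0.0000 vs cont=0.1493 → 0.1493 [wait]  node(4,4) S=224.3891 payoff=0.0000 vs cont=0.0000 → 0.0000 [wait]  ⇒ S*(4)=91.2661
t_3: node(3,0) S=78.5587 payoff=45.2813 vs cont=43.2981 → 45.2813 [stop]  node(3,1) S=106.0290 payoff=17.8110 vs cont=19.8798 → 19.8798 [wait]  node(3,2) S=143.1053 payoff=0.0000 vs cont=4.1806 → 4.1806 [wait]  node(3,3) S=193.1463 payoff=0.0000 vs cont=0.0710 → 0.0710 [wait]  ⇒ S*(3)=78.5587
t_2: node(2,0) S=91.2661 payoff=32.5739 vs cont=31.6424 → 32.5739 [stop]  node(2,1) S=123.1800 payoff=0.6600 vs cont=11.5802 → 11.5802 [wait]  node(2,2) S=166.2536 payoff=0.0000 vs cont=2.0244 → 2.0244 [wait]  ⇒ S*(2)=91.2661
t_1: node(1,0) S=106.0290 payoff=17.8110 vs cont=21.3793 → 21.3793 [wait]  node(1,1) S=143.1053 payoff=0.0000 vs cont=6.5367 → 6.5367 [wait]  ⇒ S*(1)=-
t_0: node(0,0) S=123.1800 payoff=0.6600 vs cont=13.4912 → 13.4912 [wait]  ⇒ S*(0)=-

price = 13.4912
boundary = - - 91.2661 78.5587 91.2661 106.0290
tree:
13.4912
21.3793 6.5367
32.5739 11.5802 2.0244
45.2813 19.8798 4.1806 0.0710
56.2194 32.5739 8.6305 0.1493 0.0000
65.6346 45.2813 17.8110 0.3139 0.0000 0.0000
73.7388 56.2194 32.5739 0.6600 0.0000 0.0000 0.0000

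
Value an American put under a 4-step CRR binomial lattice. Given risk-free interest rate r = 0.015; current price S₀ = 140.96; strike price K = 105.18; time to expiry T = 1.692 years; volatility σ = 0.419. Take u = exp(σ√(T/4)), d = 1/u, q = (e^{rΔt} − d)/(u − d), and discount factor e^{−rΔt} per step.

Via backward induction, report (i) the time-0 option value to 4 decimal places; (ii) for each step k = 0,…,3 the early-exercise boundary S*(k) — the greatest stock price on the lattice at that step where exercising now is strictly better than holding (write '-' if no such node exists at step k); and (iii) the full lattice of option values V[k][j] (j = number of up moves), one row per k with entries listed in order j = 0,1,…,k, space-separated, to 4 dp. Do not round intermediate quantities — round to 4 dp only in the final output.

price = 12.4852
boundary = - - - 62.2366
tree:
12.4852
19.4329 3.9578
29.4478 7.1615 0.0000
42.9434 12.9583 0.0000 0.0000
57.7890 23.4473 0.0000 0.0000 0.0000

params: Δt=0.42300 u=1.31326 d=0.76146 q=0.44383 e^(-rΔt)=0.99368
t_4 payoffs: 57.7890 23.4473 0.0000 0.0000 0.0000
t_3: node(3,0) S=62.2366 payoff=42.9434 vs cont=42.2782 → 42.9434 [stop]  node(3,1) S=107.3361 payoff=0.0000 vs cont=12.9583 → 12.9583 [wait]  node(3,2) S=185.1169 payoff=0.0000 vs cont=0.0000 → 0.0000 [wait]  node(3,3) S=319.2612 payoff=0.0000 vs cont=0.0000 → 0.0000 [wait]  ⇒ S*(3)=62.2366
t_2: node(2,0) S=81.7327 payoff=23.4473 vs cont=29.4478 → 29.4478 [wait]  node(2,1) S=140.9600 payoff=0.0000 vs cont=7.1615 → 7.1615 [wait]  node(2,2) S=243.1062 payoff=0.0000 vs cont=0.0000 → 0.0000 [wait]  ⇒ S*(2)=-
t_1: node(1,0) S=107.3361 payoff=0.0000 vs cont=19.4329 → 19.4329 [wait]  node(1,1) S=185.1169 payoff=0.0000 vs cont=3.9578 → 3.9578 [wait]  ⇒ S*(1)=-
t_0: node(0,0) S=140.9600 payoff=0.0000 vs cont=12.4852 → 12.4852 [wait]  ⇒ S*(0)=-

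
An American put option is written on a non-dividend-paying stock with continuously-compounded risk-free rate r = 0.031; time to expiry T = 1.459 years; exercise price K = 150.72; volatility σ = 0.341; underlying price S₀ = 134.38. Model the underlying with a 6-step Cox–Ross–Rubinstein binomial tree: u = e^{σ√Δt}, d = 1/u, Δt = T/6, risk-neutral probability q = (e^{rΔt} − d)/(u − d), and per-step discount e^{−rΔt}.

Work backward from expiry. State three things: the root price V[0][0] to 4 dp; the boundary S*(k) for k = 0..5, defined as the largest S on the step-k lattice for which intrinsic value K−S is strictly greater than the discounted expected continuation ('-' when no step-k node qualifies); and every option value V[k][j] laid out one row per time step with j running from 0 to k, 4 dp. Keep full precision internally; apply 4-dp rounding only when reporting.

params: Δt=0.24317 u=1.18312 d=0.84522 q=0.48045 e^(-rΔt)=0.99249
t_6 payoffs: 101.7235 82.1362 54.7185 16.3400 0.0000 0.0000 0.0000
t_5: node(5,0) S=57.9687 payoff=92.7513 vs cont=91.6194 → 92.7513 [stop]  node(5,1) S=81.1428 payoff=69.5772 vs cont=68.4453 → 69.5772 [stop]  node(5,2) S=113.5812 payoff=37.1388 vs cont=36.0069 → 37.1388 [stop]  node(5,3) S=158.9875 payoff=0.0000 vs cont=8.4256 → 8.4256 [wait]  node(5,4) S=222.5457 payoff=0.0000 vs cont=0.0000 → 0.0000 [wait]  node(5,5) S=311.5127 payoff=0.0000 vs cont=0.0000 → 0.0000 [wait]  ⇒ S*(5)=113.5812
t_4: node(4,0) S=68.5838 payoff=82.1362 vs cont=81.0043 → 82.1362 [stop]  node(4,1) S=96.0015 payoff=54.7185 vs cont=53.5866 → 54.7185 [stop]  node(4,2) S=134.3800 payoff=16.3400 vs cont=23.1681 → 23.1681 [wait]  node(4,3) S=188.1010 payoff=0.0000 vs cont=4.3446 → 4.3446 [wait]  node(4,4) S=263.2980 payoff=0.0000 vs cont=0.0000 → 0.0000 [wait]  ⇒ S*(4)=96.0015
t_3: node(3,0) S=81.1428 payoff=69.5772 vs cont=68.4453 → 69.5772 [stop]  node(3,1) S=113.5812 payoff=37.1388 vs cont=39.2629 → 39.2629 [wait]  node(3,2) S=158.9875 payoff=0.0000 vs cont=14.0182 → 14.0182 [wait]  node(3,3) S=222.5457 payoff=0.0000 vs cont=2.2403 → 2.2403 [wait]  ⇒ S*(3)=81.1428
t_2: node(2,0) S=96.0015 payoff=54.7185 vs cont=54.5994 → 54.7185 [stop]  node(2,1) S=134.3800 payoff=16.3400 vs cont=26.9302 → 26.9302 [wait]  node(2,2) S=188.1010 payoff=0.0000 vs cont=8.2967 → 8.2967 [wait]  ⇒ S*(2)=96.0015
t_1: node(1,0) S=113.5812 payoff=37.1388 vs cont=41.0568 → 41.0568 [wait]  node(1,1) S=158.9875 payoff=0.0000 vs cont=17.8427 → 17.8427 [wait]  ⇒ S*(1)=-
t_0: node(0,0) S=134.3800 payoff=16.3400 vs cont=29.6789 → 29.6789 [wait]  ⇒ S*(0)=-

price = 29.6789
boundary = - - 96.0015 81.1428 96.0015 113.5812
tree:
29.6789
41.0568 17.8427
54.7185 26.9302 8.2967
69.5772 39.2629 14.0182 2.2403
82.1362 54.7185 23.1681 4.3446 0.0000
92.7513 69.5772 37.1388 8.4256 0.0000 0.0000
101.7235 82.1362 54.7185 16.3400 0.0000 0.0000 0.0000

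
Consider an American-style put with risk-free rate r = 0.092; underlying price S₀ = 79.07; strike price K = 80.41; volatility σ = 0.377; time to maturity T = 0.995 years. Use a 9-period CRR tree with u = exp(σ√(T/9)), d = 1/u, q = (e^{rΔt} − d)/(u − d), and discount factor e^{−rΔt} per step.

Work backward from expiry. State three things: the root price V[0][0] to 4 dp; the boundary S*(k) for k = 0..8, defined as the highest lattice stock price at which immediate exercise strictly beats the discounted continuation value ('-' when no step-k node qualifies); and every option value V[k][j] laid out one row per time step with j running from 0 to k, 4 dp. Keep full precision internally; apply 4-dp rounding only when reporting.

Δt=0.11056, u=1.13355, d=0.88219, q=0.50937, disc=e^(-rΔt)=0.98988
k=9 terminal: V=max(K-S,0) → 54.8209 47.5299 38.1613 26.1234 10.6555 0.0000 0.0000 0.0000 0.0000 0.0000
k=8: j=0 S=29.0064 intr=51.4036 cont=50.5899 V=51.4036[EX]; j=1 S=37.2712 intr=43.1388 cont=42.3251 V=43.1388[EX]; j=2 S=47.8909 intr=32.5191 cont=31.7054 V=32.5191[EX]; j=3 S=61.5364 intr=18.8736 cont=18.0599 V=18.8736[EX]; j=4 S=79.0700 intr=1.3400 cont=5.1750 V=5.1750[hold]; j=5 S=101.5994 intr=0.0000 cont=0.0000 V=0.0000[hold]; j=6 S=130.5481 intr=0.0000 cont=0.0000 V=0.0000[hold]; j=7 S=167.7452 intr=0.0000 cont=0.0000 V=0.0000[hold]; j=8 S=215.5408 intr=0.0000 cont=0.0000 V=0.0000[hold]  S*(8)=61.5364
k=7: j=0 S=32.8801 intr=47.5299 cont=46.7161 V=47.5299[EX]; j=1 S=42.2487 intr=38.1613 cont=37.3476 V=38.1613[EX]; j=2 S=54.2866 intr=26.1234 cont=25.3097 V=26.1234[EX]; j=3 S=69.7545 intr=10.6555 cont=11.7755 V=11.7755[hold]; j=4 S=89.6296 intr=0.0000 cont=2.5133 V=2.5133[hold]; j=5 S=115.1678 intr=0.0000 cont=0.0000 V=0.0000[hold]; j=6 S=147.9825 intr=0.0000 cont=0.0000 V=0.0000[hold]; j=7 S=190.1472 intr=0.0000 cont=0.0000 V=0.0000[hold]  S*(7)=54.2866
k=6: j=0 S=37.2712 intr=43.1388 cont=42.3251 V=43.1388[EX]; j=1 S=47.8909 intr=32.5191 cont=31.7054 V=32.5191[EX]; j=2 S=61.5364 intr=18.8736 cont=18.6246 V=18.8736[EX]; j=3 S=79.0700 intr=1.3400 cont=6.9862 V=6.9862[hold]; j=4 S=101.5994 intr=0.0000 cont=1.2206 V=1.2206[hold]; j=5 S=130.5481 intr=0.0000 cont=0.0000 V=0.0000[hold]; j=6 S=167.7452 intr=0.0000 cont=0.0000 V=0.0000[hold]  S*(6)=61.5364
k=5: j=0 S=42.2487 intr=38.1613 cont=37.3476 V=38.1613[EX]; j=1 S=54.2866 intr=26.1234 cont=25.3097 V=26.1234[EX]; j=2 S=69.7545 intr=10.6555 cont=12.6887 V=12.6887[hold]; j=3 S=89.6296 intr=0.0000 cont=4.0084 V=4.0084[hold]; j=4 S=115.1678 intr=0.0000 cont=0.5928 V=0.5928[hold]; j=5 S=147.9825 intr=0.0000 cont=0.0000 V=0.0000[hold]  S*(5)=54.2866
k=4: j=0 S=47.8909 intr=32.5191 cont=31.7054 V=32.5191[EX]; j=1 S=61.5364 intr=18.8736 cont=19.0850 V=19.0850[hold]; j=2 S=79.0700 intr=1.3400 cont=8.1835 V=8.1835[hold]; j=3 S=101.5994 intr=0.0000 cont=2.2456 V=2.2456[hold]; j=4 S=130.5481 intr=0.0000 cont=0.2879 V=0.2879[hold]  S*(4)=47.8909
k=3: j=0 S=54.2866 intr=26.1234 cont=25.4163 V=26.1234[EX]; j=1 S=69.7545 intr=10.6555 cont=13.3951 V=13.3951[hold]; j=2 S=89.6296 intr=0.0000 cont=5.1067 V=5.1067[hold]; j=3 S=115.1678 intr=0.0000 cont=1.2358 V=1.2358[hold]  S*(3)=54.2866
k=2: j=0 S=61.5364 intr=18.8736 cont=19.4412 V=19.4412[hold]; j=1 S=79.0700 intr=1.3400 cont=9.0804 V=9.0804[hold]; j=2 S=101.5994 intr=0.0000 cont=3.1032 V=3.1032[hold]  S*(2)=-
k=1: j=0 S=69.7545 intr=10.6555 cont=14.0204 V=14.0204[hold]; j=1 S=89.6296 intr=0.0000 cont=5.9747 V=5.9747[hold]  S*(1)=-
k=0: j=0 S=79.0700 intr=1.3400 cont=9.8217 V=9.8217[hold]  S*(0)=-

price = 9.8217
boundary = - - - 54.2866 47.8909 54.2866 61.5364 54.2866 61.5364
tree:
9.8217
14.0204 5.9747
19.4412 9.0804 3.1032
26.1234 13.3951 5.1067 1.2358
32.5191 19.0850 8.1835 2.2456 0.2879
38.1613 26.1234 12.6887 4.0084 0.5928 0.0000
43.1388 32.5191 18.8736 6.9862 1.2206 0.0000 0.0000
47.5299 38.1613 26.1234 11.7755 2.5133 0.0000 0.0000 0.0000
51.4036 43.1388 32.5191 18.8736 5.1750 0.0000 0.0000 0.0000 0.0000
54.8209 47.5299 38.1613 26.1234 10.6555 0.0000 0.0000 0.0000 0.0000 0.0000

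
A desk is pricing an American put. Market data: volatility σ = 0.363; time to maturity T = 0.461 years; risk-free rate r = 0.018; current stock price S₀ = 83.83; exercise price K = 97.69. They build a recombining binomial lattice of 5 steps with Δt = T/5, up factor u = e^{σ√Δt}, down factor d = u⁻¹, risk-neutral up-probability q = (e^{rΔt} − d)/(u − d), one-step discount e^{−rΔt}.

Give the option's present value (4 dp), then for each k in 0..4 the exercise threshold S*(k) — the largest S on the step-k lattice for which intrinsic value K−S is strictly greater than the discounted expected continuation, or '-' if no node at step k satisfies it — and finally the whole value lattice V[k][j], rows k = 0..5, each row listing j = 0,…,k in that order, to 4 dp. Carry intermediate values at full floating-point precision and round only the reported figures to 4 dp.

price = 17.1038
boundary = - - 67.2452 75.0810 83.8300
tree:
17.1038
23.3158 10.4331
30.4448 15.6731 4.7923
37.4629 22.6090 8.2132 1.1027
43.7486 30.4448 13.8600 2.1241 0.0000
49.3782 37.4629 22.6090 4.0915 0.0000 0.0000

Δt=0.09220  u=1.11653  d=0.89563  q=0.47999  discount=0.99834
step 5 (expiry): payoffs max(K−S,0) = 49.3782 37.4629 22.6090 4.0915 0.0000 0.0000
step 4: (k=4,j=0): S=53.9414, (K−S)⁺=43.7486, hold=43.5866 ⇒ V=43.7486 exercise | (k=4,j=1): S=67.2452, (K−S)⁺=30.4448, hold=30.2829 ⇒ V=30.4448 exercise | (k=4,j=2): S=83.8300, (K−S)⁺=13.8600, hold=13.6980 ⇒ V=13.8600 exercise | (k=4,j=3): S=104.5052, (K−S)⁺=0.0000, hold=2.1241 ⇒ V=2.1241 continue | (k=4,j=4): S=130.2796, (K−S)⁺=0.0000, hold=0.0000 ⇒ V=0.0000 continue  boundary S*=83.8300
step 3: (k=3,j=0): S=60.2271, (K−S)⁺=37.4629, hold=37.3009 ⇒ V=37.4629 exercise | (k=3,j=1): S=75.0810, (K−S)⁺=22.6090, hold=22.4470 ⇒ V=22.6090 exercise | (k=3,j=2): S=93.5985, (K−S)⁺=4.0915, hold=8.2132 ⇒ V=8.2132 continue | (k=3,j=3): S=116.6829, (K−S)⁺=0.0000, hold=1.1027 ⇒ V=1.1027 continue  boundary S*=75.0810
step 2: (k=2,j=0): S=67.2452, (K−S)⁺=30.4448, hold=30.2829 ⇒ V=30.4448 exercise | (k=2,j=1): S=83.8300, (K−S)⁺=13.8600, hold=15.6731 ⇒ V=15.6731 continue | (k=2,j=2): S=104.5052, (K−S)⁺=0.0000, hold=4.7923 ⇒ V=4.7923 continue  boundary S*=67.2452
step 1: (k=1,j=0): S=75.0810, (K−S)⁺=22.6090, hold=23.3158 ⇒ V=23.3158 continue | (k=1,j=1): S=93.5985, (K−S)⁺=4.0915, hold=10.4331 ⇒ V=10.4331 continue  boundary S*=-
step 0: (k=0,j=0): S=83.8300, (K−S)⁺=13.8600, hold=17.1038 ⇒ V=17.1038 continue  boundary S*=-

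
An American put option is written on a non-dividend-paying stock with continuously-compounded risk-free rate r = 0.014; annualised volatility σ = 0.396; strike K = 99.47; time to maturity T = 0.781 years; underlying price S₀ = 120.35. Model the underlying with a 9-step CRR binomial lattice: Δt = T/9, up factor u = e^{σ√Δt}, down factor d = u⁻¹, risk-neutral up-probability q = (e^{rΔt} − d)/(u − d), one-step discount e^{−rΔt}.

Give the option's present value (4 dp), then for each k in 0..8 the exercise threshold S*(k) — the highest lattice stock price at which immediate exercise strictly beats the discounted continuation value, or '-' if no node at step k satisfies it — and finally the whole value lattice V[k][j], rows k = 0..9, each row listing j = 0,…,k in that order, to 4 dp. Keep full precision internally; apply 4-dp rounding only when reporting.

price = 6.8594
boundary = - - - - - - 59.7686 67.1638 75.4740
tree:
6.8594
9.9294 3.4982
14.0162 5.4570 1.3514
19.2155 8.3300 2.3091 0.3010
25.4677 12.3838 3.8899 0.5752 0.0000
32.4777 17.8180 6.4348 1.0991 0.0000 0.0000
39.7014 24.6106 10.3881 2.1004 0.0000 0.0000 0.0000
46.2823 32.3062 16.2041 4.0138 0.0000 0.0000 0.0000 0.0000
52.1387 39.7014 23.9960 7.6702 0.0000 0.0000 0.0000 0.0000 0.0000
57.3502 46.2823 32.3062 14.6576 0.0000 0.0000 0.0000 0.0000 0.0000 0.0000

Δt=0.08678, u=1.12373, d=0.88989, q=0.47607, disc=e^(-rΔt)=0.99879
k=9 terminal: V=max(K-S,0) → 57.3502 46.2823 32.3062 14.6576 0.0000 0.0000 0.0000 0.0000 0.0000 0.0000
k=8: j=0 S=47.3313 intr=52.1387 cont=52.0179 V=52.1387[EX]; j=1 S=59.7686 intr=39.7014 cont=39.5806 V=39.7014[EX]; j=2 S=75.4740 intr=23.9960 cont=23.8752 V=23.9960[EX]; j=3 S=95.3063 intr=4.1637 cont=7.6702 V=7.6702[hold]; j=4 S=120.3500 intr=0.0000 cont=0.0000 V=0.0000[hold]; j=5 S=151.9744 intr=0.0000 cont=0.0000 V=0.0000[hold]; j=6 S=191.9087 intr=0.0000 cont=0.0000 V=0.0000[hold]; j=7 S=242.3366 intr=0.0000 cont=0.0000 V=0.0000[hold]; j=8 S=306.0155 intr=0.0000 cont=0.0000 V=0.0000[hold]  S*(8)=75.4740
k=7: j=0 S=53.1877 intr=46.2823 cont=46.1616 V=46.2823[EX]; j=1 S=67.1638 intr=32.3062 cont=32.1854 V=32.3062[EX]; j=2 S=84.8124 intr=14.6576 cont=16.2041 V=16.2041[hold]; j=3 S=107.0986 intr=0.0000 cont=4.0138 V=4.0138[hold]; j=4 S=135.2410 intr=0.0000 cont=0.0000 V=0.0000[hold]; j=5 S=170.7783 intr=0.0000 cont=0.0000 V=0.0000[hold]; j=6 S=215.6537 intr=0.0000 cont=0.0000 V=0.0000[hold]; j=7 S=272.3211 intr=0.0000 cont=0.0000 V=0.0000[hold]  S*(7)=67.1638
k=6: j=0 S=59.7686 intr=39.7014 cont=39.5806 V=39.7014[EX]; j=1 S=75.4740 intr=23.9960 cont=24.6106 V=24.6106[hold]; j=2 S=95.3063 intr=4.1637 cont=10.3881 V=10.3881[hold]; j=3 S=120.3500 intr=0.0000 cont=2.1004 V=2.1004[hold]; j=4 S=151.9744 intr=0.0000 cont=0.0000 V=0.0000[hold]; j=5 S=191.9087 intr=0.0000 cont=0.0000 V=0.0000[hold]; j=6 S=242.3366 intr=0.0000 cont=0.0000 V=0.0000[hold]  S*(6)=59.7686
k=5: j=0 S=67.1638 intr=32.3062 cont=32.4777 V=32.4777[hold]; j=1 S=84.8124 intr=14.6576 cont=17.8180 V=17.8180[hold]; j=2 S=107.0986 intr=0.0000 cont=6.4348 V=6.4348[hold]; j=3 S=135.2410 intr=0.0000 cont=1.0991 V=1.0991[hold]; j=4 S=170.7783 intr=0.0000 cont=0.0000 V=0.0000[hold]; j=5 S=215.6537 intr=0.0000 cont=0.0000 V=0.0000[hold]  S*(5)=-
k=4: j=0 S=75.4740 intr=23.9960 cont=25.4677 V=25.4677[hold]; j=1 S=95.3063 intr=4.1637 cont=12.3838 V=12.3838[hold]; j=2 S=120.3500 intr=0.0000 cont=3.8899 V=3.8899[hold]; j=3 S=151.9744 intr=0.0000 cont=0.5752 V=0.5752[hold]; j=4 S=191.9087 intr=0.0000 cont=0.0000 V=0.0000[hold]  S*(4)=-
k=3: j=0 S=84.8124 intr=14.6576 cont=19.2155 V=19.2155[hold]; j=1 S=107.0986 intr=0.0000 cont=8.3300 V=8.3300[hold]; j=2 S=135.2410 intr=0.0000 cont=2.3091 V=2.3091[hold]; j=3 S=170.7783 intr=0.0000 cont=0.3010 V=0.3010[hold]  S*(3)=-
k=2: j=0 S=95.3063 intr=4.1637 cont=14.0162 V=14.0162[hold]; j=1 S=120.3500 intr=0.0000 cont=5.4570 V=5.4570[hold]; j=2 S=151.9744 intr=0.0000 cont=1.3514 V=1.3514[hold]  S*(2)=-
k=1: j=0 S=107.0986 intr=0.0000 cont=9.9294 V=9.9294[hold]; j=1 S=135.2410 intr=0.0000 cont=3.4982 V=3.4982[hold]  S*(1)=-
k=0: j=0 S=120.3500 intr=0.0000 cont=6.8594 V=6.8594[hold]  S*(0)=-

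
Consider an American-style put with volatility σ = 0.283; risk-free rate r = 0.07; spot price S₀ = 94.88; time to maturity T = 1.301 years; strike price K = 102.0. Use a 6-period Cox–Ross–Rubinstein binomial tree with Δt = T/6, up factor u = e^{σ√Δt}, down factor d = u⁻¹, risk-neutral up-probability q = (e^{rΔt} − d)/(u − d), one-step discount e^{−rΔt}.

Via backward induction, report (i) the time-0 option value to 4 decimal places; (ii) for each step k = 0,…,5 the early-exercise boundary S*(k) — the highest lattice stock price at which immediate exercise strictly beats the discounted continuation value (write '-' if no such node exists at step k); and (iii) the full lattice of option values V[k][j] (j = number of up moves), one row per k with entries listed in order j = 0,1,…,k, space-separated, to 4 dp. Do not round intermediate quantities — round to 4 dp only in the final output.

Δt=0.21683, u=1.14086, d=0.87653, q=0.52496, disc=e^(-rΔt)=0.98494
k=6 terminal: V=max(K-S,0) → 58.9685 45.9921 29.1026 7.1200 0.0000 0.0000 0.0000
k=5: j=0 S=49.0928 intr=52.9072 cont=51.3707 V=52.9072[EX]; j=1 S=63.8970 intr=38.1030 cont=36.5665 V=38.1030[EX]; j=2 S=83.1655 intr=18.8345 cont=17.2980 V=18.8345[EX]; j=3 S=108.2445 intr=0.0000 cont=3.3313 V=3.3313[hold]; j=4 S=140.8863 intr=0.0000 cont=0.0000 V=0.0000[hold]; j=5 S=183.3713 intr=0.0000 cont=0.0000 V=0.0000[hold]  S*(5)=83.1655
k=4: j=0 S=56.0079 intr=45.9921 cont=44.4556 V=45.9921[EX]; j=1 S=72.8974 intr=29.1026 cont=27.5661 V=29.1026[EX]; j=2 S=94.8800 intr=7.1200 cont=10.5347 V=10.5347[hold]; j=3 S=123.4916 intr=0.0000 cont=1.5587 V=1.5587[hold]; j=4 S=160.7311 intr=0.0000 cont=0.0000 V=0.0000[hold]  S*(4)=72.8974
k=3: j=0 S=63.8970 intr=38.1030 cont=36.5665 V=38.1030[EX]; j=1 S=83.1655 intr=18.8345 cont=19.0636 V=19.0636[hold]; j=2 S=108.2445 intr=0.0000 cont=5.7349 V=5.7349[hold]; j=3 S=140.8863 intr=0.0000 cont=0.7293 V=0.7293[hold]  S*(3)=63.8970
k=2: j=0 S=72.8974 intr=29.1026 cont=27.6846 V=29.1026[EX]; j=1 S=94.8800 intr=7.1200 cont=11.8847 V=11.8847[hold]; j=2 S=123.4916 intr=0.0000 cont=3.0603 V=3.0603[hold]  S*(2)=72.8974
k=1: j=0 S=83.1655 intr=18.8345 cont=19.7616 V=19.7616[hold]; j=1 S=108.2445 intr=0.0000 cont=7.1430 V=7.1430[hold]  S*(1)=-
k=0: j=0 S=94.8800 intr=7.1200 cont=12.9394 V=12.9394[hold]  S*(0)=-

price = 12.9394
boundary = - - 72.8974 63.8970 72.8974 83.1655
tree:
12.9394
19.7616 7.1430
29.1026 11.8847 3.0603
38.1030 19.0636 5.7349 0.7293
45.9921 29.1026 10.5347 1.5587 0.0000
52.9072 38.1030 18.8345 3.3313 0.0000 0.0000
58.9685 45.9921 29.1026 7.1200 0.0000 0.0000 0.0000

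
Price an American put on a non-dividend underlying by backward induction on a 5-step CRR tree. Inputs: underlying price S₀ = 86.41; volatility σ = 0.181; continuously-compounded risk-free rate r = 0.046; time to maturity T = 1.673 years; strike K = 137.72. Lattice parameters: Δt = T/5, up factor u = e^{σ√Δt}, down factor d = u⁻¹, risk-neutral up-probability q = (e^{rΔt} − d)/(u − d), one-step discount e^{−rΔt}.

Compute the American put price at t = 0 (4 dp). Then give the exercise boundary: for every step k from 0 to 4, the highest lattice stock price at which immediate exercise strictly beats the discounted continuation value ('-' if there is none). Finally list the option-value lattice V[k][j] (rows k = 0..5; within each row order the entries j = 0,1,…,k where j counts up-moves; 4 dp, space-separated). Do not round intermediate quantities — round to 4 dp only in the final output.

price = 51.3100
boundary = 86.4100 95.9476 106.5379 118.2972 106.5379
tree:
51.3100
59.8995 41.7724
67.6352 51.3100 31.1821
74.6019 59.8995 41.7724 19.4228
80.8761 67.6352 51.3100 31.1821 8.6491
86.5267 74.6019 59.8995 41.7724 19.4228 0.0000

Δt=0.33460, u=1.11038, d=0.90060, q=0.54779, disc=e^(-rΔt)=0.98473
k=5 terminal: V=max(K-S,0) → 86.5267 74.6019 59.8995 41.7724 19.4228 0.0000
k=4: j=0 S=56.8439 intr=80.8761 cont=78.7726 V=80.8761[EX]; j=1 S=70.0848 intr=67.6352 cont=65.5317 V=67.6352[EX]; j=2 S=86.4100 intr=51.3100 cont=49.2065 V=51.3100[EX]; j=3 S=106.5379 intr=31.1821 cont=29.0786 V=31.1821[EX]; j=4 S=131.3543 intr=6.3657 cont=8.6491 V=8.6491[hold]  S*(4)=106.5379
k=3: j=0 S=63.1181 intr=74.6019 cont=72.4984 V=74.6019[EX]; j=1 S=77.8205 intr=59.8995 cont=57.7960 V=59.8995[EX]; j=2 S=95.9476 intr=41.7724 cont=39.6689 V=41.7724[EX]; j=3 S=118.2972 intr=19.4228 cont=18.5511 V=19.4228[EX]  S*(3)=118.2972
k=2: j=0 S=70.0848 intr=67.6352 cont=65.5317 V=67.6352[EX]; j=1 S=86.4100 intr=51.3100 cont=49.2065 V=51.3100[EX]; j=2 S=106.5379 intr=31.1821 cont=29.0786 V=31.1821[EX]  S*(2)=106.5379
k=1: j=0 S=77.8205 intr=59.8995 cont=57.7960 V=59.8995[EX]; j=1 S=95.9476 intr=41.7724 cont=39.6689 V=41.7724[EX]  S*(1)=95.9476
k=0: j=0 S=86.4100 intr=51.3100 cont=49.2065 V=51.3100[EX]  S*(0)=86.4100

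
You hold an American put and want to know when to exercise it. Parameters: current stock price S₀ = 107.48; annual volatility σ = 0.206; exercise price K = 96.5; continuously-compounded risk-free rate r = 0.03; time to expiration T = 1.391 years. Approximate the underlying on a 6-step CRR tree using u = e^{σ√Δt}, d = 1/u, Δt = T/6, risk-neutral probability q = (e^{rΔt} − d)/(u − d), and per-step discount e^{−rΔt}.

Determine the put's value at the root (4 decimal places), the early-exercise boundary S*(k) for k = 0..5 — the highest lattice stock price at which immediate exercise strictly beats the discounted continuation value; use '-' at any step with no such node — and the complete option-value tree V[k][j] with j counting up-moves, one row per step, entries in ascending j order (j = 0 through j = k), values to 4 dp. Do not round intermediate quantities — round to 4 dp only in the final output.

Δt=0.23183  u=1.10427  d=0.90557  q=0.51035  discount=0.99307
step 6 (expiry): payoffs max(K−S,0) = 37.2253 24.2194 8.3596 0.0000 0.0000 0.0000 0.0000
step 5: (k=5,j=0): S=65.4554, (K−S)⁺=31.0446, hold=30.3757 ⇒ V=31.0446 exercise | (k=5,j=1): S=79.8176, (K−S)⁺=16.6824, hold=16.0136 ⇒ V=16.6824 exercise | (k=5,j=2): S=97.3310, (K−S)⁺=0.0000, hold=4.0649 ⇒ V=4.0649 continue | (k=5,j=3): S=118.6872, (K−S)⁺=0.0000, hold=0.0000 ⇒ V=0.0000 continue | (k=5,j=4): S=144.7294, (K−S)⁺=0.0000, hold=0.0000 ⇒ V=0.0000 continue | (k=5,j=5): S=176.4858, (K−S)⁺=0.0000, hold=0.0000 ⇒ V=0.0000 continue  boundary S*=79.8176
step 4: (k=4,j=0): S=72.2806, (K−S)⁺=24.2194, hold=23.5505 ⇒ V=24.2194 exercise | (k=4,j=1): S=88.1404, (K−S)⁺=8.3596, hold=10.1721 ⇒ V=10.1721 continue | (k=4,j=2): S=107.4800, (K−S)⁺=0.0000, hold=1.9766 ⇒ V=1.9766 continue | (k=4,j=3): S=131.0631, (K−S)⁺=0.0000, hold=0.0000 ⇒ V=0.0000 continue | (k=4,j=4): S=159.8208, (K−S)⁺=0.0000, hold=0.0000 ⇒ V=0.0000 continue  boundary S*=72.2806
step 3: (k=3,j=0): S=79.8176, (K−S)⁺=16.6824, hold=16.9322 ⇒ V=16.9322 continue | (k=3,j=1): S=97.3310, (K−S)⁺=0.0000, hold=5.9480 ⇒ V=5.9480 continue | (k=3,j=2): S=118.6872, (K−S)⁺=0.0000, hold=0.9611 ⇒ V=0.9611 continue | (k=3,j=3): S=144.7294, (K−S)⁺=0.0000, hold=0.0000 ⇒ V=0.0000 continue  boundary S*=-
step 2: (k=2,j=0): S=88.1404, (K−S)⁺=8.3596, hold=11.2480 ⇒ V=11.2480 continue | (k=2,j=1): S=107.4800, (K−S)⁺=0.0000, hold=3.3794 ⇒ V=3.3794 continue | (k=2,j=2): S=131.0631, (K−S)⁺=0.0000, hold=0.4674 ⇒ V=0.4674 continue  boundary S*=-
step 1: (k=1,j=0): S=97.3310, (K−S)⁺=0.0000, hold=7.1821 ⇒ V=7.1821 continue | (k=1,j=1): S=118.6872, (K−S)⁺=0.0000, hold=1.8801 ⇒ V=1.8801 continue  boundary S*=-
step 0: (k=0,j=0): S=107.4800, (K−S)⁺=0.0000, hold=4.4452 ⇒ V=4.4452 continue  boundary S*=-

price = 4.4452
boundary = - - - - 72.2806 79.8176
tree:
4.4452
7.1821 1.8801
11.2480 3.3794 0.4674
16.9322 5.9480 0.9611 0.0000
24.2194 10.1721 1.9766 0.0000 0.0000
31.0446 16.6824 4.0649 0.0000 0.0000 0.0000
37.2253 24.2194 8.3596 0.0000 0.0000 0.0000 0.0000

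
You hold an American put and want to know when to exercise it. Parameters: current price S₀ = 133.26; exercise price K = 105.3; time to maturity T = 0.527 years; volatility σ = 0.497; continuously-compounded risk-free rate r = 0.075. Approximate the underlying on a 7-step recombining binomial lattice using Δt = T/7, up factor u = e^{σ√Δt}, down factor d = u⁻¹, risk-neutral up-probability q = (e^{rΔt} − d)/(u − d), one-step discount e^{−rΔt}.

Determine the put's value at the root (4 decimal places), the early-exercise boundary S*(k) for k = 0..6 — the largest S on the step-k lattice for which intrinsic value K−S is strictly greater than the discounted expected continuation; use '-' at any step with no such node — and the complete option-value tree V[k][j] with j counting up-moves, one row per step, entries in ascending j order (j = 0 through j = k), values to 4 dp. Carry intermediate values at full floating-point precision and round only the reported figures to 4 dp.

price = 5.7103
boundary = - - - - - 67.3877 77.2332
tree:
5.7103
8.9306 2.3799
13.5982 4.1110 0.5816
20.0285 6.9735 1.1394 0.0000
28.2915 11.5454 2.2322 0.0000 0.0000
37.9123 18.4723 4.3729 0.0000 0.0000 0.0000
46.5028 28.0668 8.5668 0.0000 0.0000 0.0000 0.0000
53.9982 37.9123 16.7827 0.0000 0.0000 0.0000 0.0000 0.0000

Δt=0.07529  u=1.14610  d=0.87252  q=0.48666  discount=0.99437
step 7 (expiry): payoffs max(K−S,0) = 53.9982 37.9123 16.7827 0.0000 0.0000 0.0000 0.0000 0.0000
step 6: (k=6,j=0): S=58.7972, (K−S)⁺=46.5028, hold=45.9099 ⇒ V=46.5028 exercise | (k=6,j=1): S=77.2332, (K−S)⁺=28.0668, hold=27.4739 ⇒ V=28.0668 exercise | (k=6,j=2): S=101.4500, (K−S)⁺=3.8500, hold=8.5668 ⇒ V=8.5668 continue | (k=6,j=3): S=133.2600, (K−S)⁺=0.0000, hold=0.0000 ⇒ V=0.0000 continue | (k=6,j=4): S=175.0442, (K−S)⁺=0.0000, hold=0.0000 ⇒ V=0.0000 continue | (k=6,j=5): S=229.9299, (K−S)⁺=0.0000, hold=0.0000 ⇒ V=0.0000 continue | (k=6,j=6): S=302.0252, (K−S)⁺=0.0000, hold=0.0000 ⇒ V=0.0000 continue  boundary S*=77.2332
step 5: (k=5,j=0): S=67.3877, (K−S)⁺=37.9123, hold=37.3195 ⇒ V=37.9123 exercise | (k=5,j=1): S=88.5173, (K−S)⁺=16.7827, hold=18.4723 ⇒ V=18.4723 continue | (k=5,j=2): S=116.2722, (K−S)⁺=0.0000, hold=4.3729 ⇒ V=4.3729 continue | (k=5,j=3): S=152.7298, (K−S)⁺=0.0000, hold=0.0000 ⇒ V=0.0000 continue | (k=5,j=4): S=200.6187, (K−S)⁺=0.0000, hold=0.0000 ⇒ V=0.0000 continue | (k=5,j=5): S=263.5235, (K−S)⁺=0.0000, hold=0.0000 ⇒ V=0.0000 continue  boundary S*=67.3877
step 4: (k=4,j=0): S=77.2332, (K−S)⁺=28.0668, hold=28.2915 ⇒ V=28.2915 continue | (k=4,j=1): S=101.4500, (K−S)⁺=3.8500, hold=11.5454 ⇒ V=11.5454 continue | (k=4,j=2): S=133.2600, (K−S)⁺=0.0000, hold=2.2322 ⇒ V=2.2322 continue | (k=4,j=3): S=175.0442, (K−S)⁺=0.0000, hold=0.0000 ⇒ V=0.0000 continue | (k=4,j=4): S=229.9299, (K−S)⁺=0.0000, hold=0.0000 ⇒ V=0.0000 continue  boundary S*=-
step 3: (k=3,j=0): S=88.5173, (K−S)⁺=16.7827, hold=20.0285 ⇒ V=20.0285 continue | (k=3,j=1): S=116.2722, (K−S)⁺=0.0000, hold=6.9735 ⇒ V=6.9735 continue | (k=3,j=2): S=152.7298, (K−S)⁺=0.0000, hold=1.1394 ⇒ V=1.1394 continue | (k=3,j=3): S=200.6187, (K−S)⁺=0.0000, hold=0.0000 ⇒ V=0.0000 continue  boundary S*=-
step 2: (k=2,j=0): S=101.4500, (K−S)⁺=3.8500, hold=13.5982 ⇒ V=13.5982 continue | (k=2,j=1): S=133.2600, (K−S)⁺=0.0000, hold=4.1110 ⇒ V=4.1110 continue | (k=2,j=2): S=175.0442, (K−S)⁺=0.0000, hold=0.5816 ⇒ V=0.5816 continue  boundary S*=-
step 1: (k=1,j=0): S=116.2722, (K−S)⁺=0.0000, hold=8.9306 ⇒ V=8.9306 continue | (k=1,j=1): S=152.7298, (K−S)⁺=0.0000, hold=2.3799 ⇒ V=2.3799 continue  boundary S*=-
step 0: (k=0,j=0): S=133.2600, (K−S)⁺=0.0000, hold=5.7103 ⇒ V=5.7103 continue  boundary S*=-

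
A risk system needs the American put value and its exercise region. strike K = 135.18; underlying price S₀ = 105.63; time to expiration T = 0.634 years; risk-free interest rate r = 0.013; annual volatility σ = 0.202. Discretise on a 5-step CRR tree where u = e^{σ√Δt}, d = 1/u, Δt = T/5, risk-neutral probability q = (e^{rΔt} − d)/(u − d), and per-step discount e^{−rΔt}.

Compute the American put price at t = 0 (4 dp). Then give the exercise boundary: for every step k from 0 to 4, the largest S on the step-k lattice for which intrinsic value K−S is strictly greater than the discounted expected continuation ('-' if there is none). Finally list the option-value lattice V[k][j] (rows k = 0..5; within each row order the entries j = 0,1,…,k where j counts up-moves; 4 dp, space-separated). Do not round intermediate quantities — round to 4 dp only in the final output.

Δt=0.12680, u=1.07458, d=0.93060, q=0.49348, disc=e^(-rΔt)=0.99835
k=5 terminal: V=max(K-S,0) → 61.4587 50.0523 36.8812 21.6721 4.1098 0.0000
k=4: j=0 S=79.2194 intr=55.9606 cont=55.7379 V=55.9606[EX]; j=1 S=91.4765 intr=43.7035 cont=43.4809 V=43.7035[EX]; j=2 S=105.6300 intr=29.5500 cont=29.3274 V=29.5500[EX]; j=3 S=121.9734 intr=13.2066 cont=12.9840 V=13.2066[EX]; j=4 S=140.8454 intr=0.0000 cont=2.0783 V=2.0783[hold]  S*(4)=121.9734
k=3: j=0 S=85.1277 intr=50.0523 cont=49.8297 V=50.0523[EX]; j=1 S=98.2988 intr=36.8812 cont=36.6585 V=36.8812[EX]; j=2 S=113.5079 intr=21.6721 cont=21.4494 V=21.6721[EX]; j=3 S=131.0702 intr=4.1098 cont=7.7023 V=7.7023[hold]  S*(3)=113.5079
k=2: j=0 S=91.4765 intr=43.7035 cont=43.4809 V=43.7035[EX]; j=1 S=105.6300 intr=29.5500 cont=29.3274 V=29.5500[EX]; j=2 S=121.9734 intr=13.2066 cont=14.7539 V=14.7539[hold]  S*(2)=105.6300
k=1: j=0 S=98.2988 intr=36.8812 cont=36.6585 V=36.8812[EX]; j=1 S=113.5079 intr=21.6721 cont=22.2117 V=22.2117[hold]  S*(1)=98.2988
k=0: j=0 S=105.6300 intr=29.5500 cont=29.5932 V=29.5932[hold]  S*(0)=-

price = 29.5932
boundary = - 98.2988 105.6300 113.5079 121.9734
tree:
29.5932
36.8812 22.2117
43.7035 29.5500 14.7539
50.0523 36.8812 21.6721 7.7023
55.9606 43.7035 29.5500 13.2066 2.0783
61.4587 50.0523 36.8812 21.6721 4.1098 0.0000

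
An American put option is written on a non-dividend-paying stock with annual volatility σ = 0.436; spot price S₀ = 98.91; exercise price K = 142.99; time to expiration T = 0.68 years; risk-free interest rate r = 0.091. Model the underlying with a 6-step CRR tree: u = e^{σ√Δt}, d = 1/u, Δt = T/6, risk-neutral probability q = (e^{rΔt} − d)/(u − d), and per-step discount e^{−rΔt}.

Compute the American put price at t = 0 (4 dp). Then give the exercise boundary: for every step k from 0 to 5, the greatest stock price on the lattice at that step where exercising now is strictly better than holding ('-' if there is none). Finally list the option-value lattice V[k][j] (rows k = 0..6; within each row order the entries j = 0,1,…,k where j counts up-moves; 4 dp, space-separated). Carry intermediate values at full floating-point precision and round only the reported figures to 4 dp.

price = 44.1528
boundary = - 85.4072 98.9100 85.4072 98.9100 114.5475
tree:
44.1528
57.5828 31.5632
69.2422 44.0800 19.6302
79.3099 57.5828 30.0908 9.5174
88.0032 69.2422 44.0800 16.6463 2.5450
95.5098 79.3099 57.5828 28.4425 5.1281 0.0000
101.9916 88.0032 69.2422 44.0800 10.3327 0.0000 0.0000

Δt=0.11333, u=1.15810, d=0.86348, q=0.49856, disc=e^(-rΔt)=0.98974
k=6 terminal: V=max(K-S,0) → 101.9916 88.0032 69.2422 44.0800 10.3327 0.0000 0.0000
k=5: j=0 S=47.4802 intr=95.5098 cont=94.0427 V=95.5098[EX]; j=1 S=63.6801 intr=79.3099 cont=77.8428 V=79.3099[EX]; j=2 S=85.4072 intr=57.5828 cont=56.1156 V=57.5828[EX]; j=3 S=114.5475 intr=28.4425 cont=26.9753 V=28.4425[EX]; j=4 S=153.6303 intr=0.0000 cont=5.1281 V=5.1281[hold]; j=5 S=206.0477 intr=0.0000 cont=0.0000 V=0.0000[hold]  S*(5)=114.5475
k=4: j=0 S=54.9868 intr=88.0032 cont=86.5361 V=88.0032[EX]; j=1 S=73.7478 intr=69.2422 cont=67.7751 V=69.2422[EX]; j=2 S=98.9100 intr=44.0800 cont=42.6129 V=44.0800[EX]; j=3 S=132.6573 intr=10.3327 cont=16.6463 V=16.6463[hold]; j=4 S=177.9190 intr=0.0000 cont=2.5450 V=2.5450[hold]  S*(4)=98.9100
k=3: j=0 S=63.6801 intr=79.3099 cont=77.8428 V=79.3099[EX]; j=1 S=85.4072 intr=57.5828 cont=56.1156 V=57.5828[EX]; j=2 S=114.5475 intr=28.4425 cont=30.0908 V=30.0908[hold]; j=3 S=153.6303 intr=0.0000 cont=9.5174 V=9.5174[hold]  S*(3)=85.4072
k=2: j=0 S=73.7478 intr=69.2422 cont=67.7751 V=69.2422[EX]; j=1 S=98.9100 intr=44.0800 cont=43.4262 V=44.0800[EX]; j=2 S=132.6573 intr=10.3327 cont=19.6302 V=19.6302[hold]  S*(2)=98.9100
k=1: j=0 S=85.4072 intr=57.5828 cont=56.1156 V=57.5828[EX]; j=1 S=114.5475 intr=28.4425 cont=31.5632 V=31.5632[hold]  S*(1)=85.4072
k=0: j=0 S=98.9100 intr=44.0800 cont=44.1528 V=44.1528[hold]  S*(0)=-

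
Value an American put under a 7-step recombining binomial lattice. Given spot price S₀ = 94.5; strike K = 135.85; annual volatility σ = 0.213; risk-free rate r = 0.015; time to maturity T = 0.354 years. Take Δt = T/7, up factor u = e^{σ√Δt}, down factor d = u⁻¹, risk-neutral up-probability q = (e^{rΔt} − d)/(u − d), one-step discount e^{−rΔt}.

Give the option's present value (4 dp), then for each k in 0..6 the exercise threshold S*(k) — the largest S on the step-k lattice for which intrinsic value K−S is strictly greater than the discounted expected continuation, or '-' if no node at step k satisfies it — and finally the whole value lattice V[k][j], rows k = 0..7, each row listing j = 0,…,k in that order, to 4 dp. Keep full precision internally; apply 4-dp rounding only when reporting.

price = 41.3500
boundary = 94.5000 99.1367 104.0009 109.1037 114.4569 120.0728 125.9642
tree:
41.3500
45.7698 36.7133
49.9829 41.3500 31.8491
53.9990 45.7698 36.7133 26.7463
57.8272 49.9829 41.3500 31.8491 21.3931
61.4764 53.9990 45.7698 36.7133 26.7463 15.7772
64.9549 57.8272 49.9829 41.3500 31.8491 21.3931 9.8858
68.2707 61.4764 53.9990 45.7698 36.7133 26.7463 15.7772 3.7053

params: Δt=0.05057 u=1.04907 d=0.95323 q=0.49595 e^(-rΔt)=0.99924
t_7 payoffs: 68.2707 61.4764 53.9990 45.7698 36.7133 26.7463 15.7772 3.7053
t_6: node(6,0) S=70.8951 payoff=64.9549 vs cont=64.8518 → 64.9549 [stop]  node(6,1) S=78.0228 payoff=57.8272 vs cont=57.7242 → 57.8272 [stop]  node(6,2) S=85.8671 payoff=49.9829 vs cont=49.8799 → 49.9829 [stop]  node(6,3) S=94.5000 payoff=41.3500 vs cont=41.2470 → 41.3500 [stop]  node(6,4) S=104.0009 payoff=31.8491 vs cont=31.7461 → 31.8491 [stop]  node(6,5) S=114.4569 payoff=21.3931 vs cont=21.2901 → 21.3931 [stop]  node(6,6) S=125.9642 payoff=9.8858 vs cont=9.7828 → 9.8858 [stop]  ⇒ S*(6)=125.9642
t_5: node(5,0) S=74.3736 payoff=61.4764 vs cont=61.3733 → 61.4764 [stop]  node(5,1) S=81.8510 payoff=53.9990 vs cont=53.8960 → 53.9990 [stop]  node(5,2) S=90.0802 payoff=45.7698 vs cont=45.6668 → 45.7698 [stop]  node(5,3) S=99.1367 payoff=36.7133 vs cont=36.6103 → 36.7133 [stop]  node(5,4) S=109.1037 payoff=26.7463 vs cont=26.6433 → 26.7463 [stop]  node(5,5) S=120.0728 payoff=15.7772 vs cont=15.6742 → 15.7772 [stop]  ⇒ S*(5)=120.0728
t_4: node(4,0) S=78.0228 payoff=57.8272 vs cont=57.7242 → 57.8272 [stop]  node(4,1) S=85.8671 payoff=49.9829 vs cont=49.8799 → 49.9829 [stop]  node(4,2) S=94.5000 payoff=41.3500 vs cont=41.2470 → 41.3500 [stop]  node(4,3) S=104.0009 payoff=31.8491 vs cont=31.7461 → 31.8491 [stop]  node(4,4) S=114.4569 payoff=21.3931 vs cont=21.2901 → 21.3931 [stop]  ⇒ S*(4)=114.4569
t_3: node(3,0) S=81.8510 payoff=53.9990 vs cont=53.8960 → 53.9990 [stop]  node(3,1) S=90.0802 payoff=45.7698 vs cont=45.6668 → 45.7698 [stop]  node(3,2) S=99.1367 payoff=36.7133 vs cont=36.6103 → 36.7133 [stop]  node(3,3) S=109.1037 payoff=26.7463 vs cont=26.6433 → 26.7463 [stop]  ⇒ S*(3)=109.1037
t_2: node(2,0) S=85.8671 payoff=49.9829 vs cont=49.8799 → 49.9829 [stop]  node(2,1) S=94.5000 payoff=41.3500 vs cont=41.2470 → 41.3500 [stop]  node(2,2) S=104.0009 payoff=31.8491 vs cont=31.7461 → 31.8491 [stop]  ⇒ S*(2)=104.0009
t_1: node(1,0) S=90.0802 payoff=45.7698 vs cont=45.6668 → 45.7698 [stop]  node(1,1) S=99.1367 payoff=36.7133 vs cont=36.6103 → 36.7133 [stop]  ⇒ S*(1)=99.1367
t_0: node(0,0) S=94.5000 payoff=41.3500 vs cont=41.2470 → 41.3500 [stop]  ⇒ S*(0)=94.5000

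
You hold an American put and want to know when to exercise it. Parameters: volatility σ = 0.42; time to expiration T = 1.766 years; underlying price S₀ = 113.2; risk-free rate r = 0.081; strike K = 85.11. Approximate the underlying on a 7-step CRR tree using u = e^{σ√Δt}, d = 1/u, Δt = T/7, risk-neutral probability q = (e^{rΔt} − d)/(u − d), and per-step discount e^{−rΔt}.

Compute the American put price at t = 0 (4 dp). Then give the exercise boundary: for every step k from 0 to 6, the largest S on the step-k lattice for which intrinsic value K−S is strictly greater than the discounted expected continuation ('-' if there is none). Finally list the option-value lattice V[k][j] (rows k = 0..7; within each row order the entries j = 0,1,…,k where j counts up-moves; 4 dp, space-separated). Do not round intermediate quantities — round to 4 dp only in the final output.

price = 6.7867
boundary = - - - - 48.6828 60.1164 48.6828
tree:
6.7867
10.8782 2.9120
16.9369 5.1753 0.7337
25.4241 9.0186 1.4858 0.0000
36.4272 15.3029 3.0090 0.0000 0.0000
45.6863 24.9936 6.0939 0.0000 0.0000 0.0000
53.1844 36.4272 12.3413 0.0000 0.0000 0.0000 0.0000
59.2564 45.6863 24.9936 0.0000 0.0000 0.0000 0.0000 0.0000

Δt=0.25229  u=1.23486  d=0.80981  q=0.49603  discount=0.97977
step 7 (expiry): payoffs max(K−S,0) = 59.2564 45.6863 24.9936 0.0000 0.0000 0.0000 0.0000 0.0000
step 6: (k=6,j=0): S=31.9256, (K−S)⁺=53.1844, hold=51.4628 ⇒ V=53.1844 exercise | (k=6,j=1): S=48.6828, (K−S)⁺=36.4272, hold=34.7057 ⇒ V=36.4272 exercise | (k=6,j=2): S=74.2354, (K−S)⁺=10.8746, hold=12.3413 ⇒ V=12.3413 continue | (k=6,j=3): S=113.2000, (K−S)⁺=0.0000, hold=0.0000 ⇒ V=0.0000 continue | (k=6,j=4): S=172.6164, (K−S)⁺=0.0000, hold=0.0000 ⇒ V=0.0000 continue | (k=6,j=5): S=263.2193, (K−S)⁺=0.0000, hold=0.0000 ⇒ V=0.0000 continue | (k=6,j=6): S=401.3778, (K−S)⁺=0.0000, hold=0.0000 ⇒ V=0.0000 continue  boundary S*=48.6828
step 5: (k=5,j=0): S=39.4237, (K−S)⁺=45.6863, hold=43.9647 ⇒ V=45.6863 exercise | (k=5,j=1): S=60.1164, (K−S)⁺=24.9936, hold=23.9848 ⇒ V=24.9936 exercise | (k=5,j=2): S=91.6703, (K−S)⁺=0.0000, hold=6.0939 ⇒ V=6.0939 continue | (k=5,j=3): S=139.7862, (K−S)⁺=0.0000, hold=0.0000 ⇒ V=0.0000 continue | (k=5,j=4): S=213.1571, (K−S)⁺=0.0000, hold=0.0000 ⇒ V=0.0000 continue | (k=5,j=5): S=325.0390, (K−S)⁺=0.0000, hold=0.0000 ⇒ V=0.0000 continue  boundary S*=60.1164
step 4: (k=4,j=0): S=48.6828, (K−S)⁺=36.4272, hold=34.7057 ⇒ V=36.4272 exercise | (k=4,j=1): S=74.2354, (K−S)⁺=10.8746, hold=15.3029 ⇒ V=15.3029 continue | (k=4,j=2): S=113.2000, (K−S)⁺=0.0000, hold=3.0090 ⇒ V=3.0090 continue | (k=4,j=3): S=172.6164, (K−S)⁺=0.0000, hold=0.0000 ⇒ V=0.0000 continue | (k=4,j=4): S=263.2193, (K−S)⁺=0.0000, hold=0.0000 ⇒ V=0.0000 continue  boundary S*=48.6828
step 3: (k=3,j=0): S=60.1164, (K−S)⁺=24.9936, hold=25.4241 ⇒ V=25.4241 continue | (k=3,j=1): S=91.6703, (K−S)⁺=0.0000, hold=9.0186 ⇒ V=9.0186 continue | (k=3,j=2): S=139.7862, (K−S)⁺=0.0000, hold=1.4858 ⇒ V=1.4858 continue | (k=3,j=3): S=213.1571, (K−S)⁺=0.0000, hold=0.0000 ⇒ V=0.0000 continue  boundary S*=-
step 2: (k=2,j=0): S=74.2354, (K−S)⁺=10.8746, hold=16.9369 ⇒ V=16.9369 continue | (k=2,j=1): S=113.2000, (K−S)⁺=0.0000, hold=5.1753 ⇒ V=5.1753 continue | (k=2,j=2): S=172.6164, (K−S)⁺=0.0000, hold=0.7337 ⇒ V=0.7337 continue  boundary S*=-
step 1: (k=1,j=0): S=91.6703, (K−S)⁺=0.0000, hold=10.8782 ⇒ V=10.8782 continue | (k=1,j=1): S=139.7862, (K−S)⁺=0.0000, hold=2.9120 ⇒ V=2.9120 continue  boundary S*=-
step 0: (k=0,j=0): S=113.2000, (K−S)⁺=0.0000, hold=6.7867 ⇒ V=6.7867 continue  boundary S*=-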